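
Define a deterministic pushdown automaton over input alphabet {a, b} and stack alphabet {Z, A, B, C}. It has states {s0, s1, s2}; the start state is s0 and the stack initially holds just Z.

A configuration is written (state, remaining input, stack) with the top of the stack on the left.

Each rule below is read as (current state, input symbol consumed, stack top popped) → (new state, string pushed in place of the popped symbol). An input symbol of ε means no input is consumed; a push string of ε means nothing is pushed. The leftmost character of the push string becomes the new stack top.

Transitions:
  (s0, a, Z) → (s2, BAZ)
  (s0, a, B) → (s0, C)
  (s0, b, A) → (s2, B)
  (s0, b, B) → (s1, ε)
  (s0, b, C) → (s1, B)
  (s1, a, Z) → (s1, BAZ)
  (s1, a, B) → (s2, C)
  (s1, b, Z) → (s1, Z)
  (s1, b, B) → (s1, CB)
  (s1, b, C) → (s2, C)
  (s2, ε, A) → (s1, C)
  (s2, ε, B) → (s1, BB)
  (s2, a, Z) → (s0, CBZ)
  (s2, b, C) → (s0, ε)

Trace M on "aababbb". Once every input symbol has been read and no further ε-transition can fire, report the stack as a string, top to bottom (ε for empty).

(s0, aababbb, Z)
  read a, top Z: go to s2, push BAZ → (s2, ababbb, BAZ)
  ε-move, top B: go to s1, push BB → (s1, ababbb, BBAZ)
  read a, top B: go to s2, push C → (s2, babbb, CBAZ)
  read b, top C: go to s0, push ε → (s0, abbb, BAZ)
  read a, top B: go to s0, push C → (s0, bbb, CAZ)
  read b, top C: go to s1, push B → (s1, bb, BAZ)
  read b, top B: go to s1, push CB → (s1, b, CBAZ)
  read b, top C: go to s2, push C → (s2, ε, CBAZ)
All input consumed in state s2 with stack CBAZ.

CBAZ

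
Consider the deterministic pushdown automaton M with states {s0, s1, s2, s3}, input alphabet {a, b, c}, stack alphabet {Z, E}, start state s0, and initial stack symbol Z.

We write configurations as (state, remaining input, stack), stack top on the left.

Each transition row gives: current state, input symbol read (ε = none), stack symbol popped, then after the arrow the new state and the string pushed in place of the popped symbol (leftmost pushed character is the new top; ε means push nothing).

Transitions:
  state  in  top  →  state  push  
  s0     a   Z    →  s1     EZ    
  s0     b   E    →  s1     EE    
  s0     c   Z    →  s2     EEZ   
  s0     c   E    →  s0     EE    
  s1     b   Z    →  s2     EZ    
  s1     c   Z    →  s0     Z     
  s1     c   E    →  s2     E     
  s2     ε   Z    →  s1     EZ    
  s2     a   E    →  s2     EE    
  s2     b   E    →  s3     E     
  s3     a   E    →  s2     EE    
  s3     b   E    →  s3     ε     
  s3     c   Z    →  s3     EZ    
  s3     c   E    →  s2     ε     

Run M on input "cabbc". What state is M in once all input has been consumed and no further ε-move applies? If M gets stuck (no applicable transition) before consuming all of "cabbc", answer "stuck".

s2

(s0, cabbc, Z) ⊢ (s2, abbc, EEZ) ⊢ (s2, bbc, EEEZ) ⊢ (s3, bc, EEEZ) ⊢ (s3, c, EEZ) ⊢ (s2, ε, EZ)
All input consumed; M is in state s2.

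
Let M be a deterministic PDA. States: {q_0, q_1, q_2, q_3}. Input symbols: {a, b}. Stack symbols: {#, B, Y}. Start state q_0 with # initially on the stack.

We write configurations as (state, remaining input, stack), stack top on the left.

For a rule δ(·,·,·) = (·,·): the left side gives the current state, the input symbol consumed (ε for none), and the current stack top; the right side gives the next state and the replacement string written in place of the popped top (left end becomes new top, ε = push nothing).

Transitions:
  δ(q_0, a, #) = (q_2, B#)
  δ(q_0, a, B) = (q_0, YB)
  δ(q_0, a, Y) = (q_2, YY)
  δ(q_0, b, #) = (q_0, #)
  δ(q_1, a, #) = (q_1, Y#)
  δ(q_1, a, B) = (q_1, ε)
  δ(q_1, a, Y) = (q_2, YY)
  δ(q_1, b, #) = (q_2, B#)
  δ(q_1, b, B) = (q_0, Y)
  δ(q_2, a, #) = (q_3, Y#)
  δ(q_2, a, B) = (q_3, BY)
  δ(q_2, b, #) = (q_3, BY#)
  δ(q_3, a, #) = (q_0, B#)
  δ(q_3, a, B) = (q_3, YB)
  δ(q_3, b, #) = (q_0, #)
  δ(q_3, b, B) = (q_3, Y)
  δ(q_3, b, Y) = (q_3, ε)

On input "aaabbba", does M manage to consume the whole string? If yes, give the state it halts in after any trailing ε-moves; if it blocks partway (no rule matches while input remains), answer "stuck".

stuck

(q_0, aaabbba, #)
  read a, top #: go to q_2, push B# → (q_2, aabbba, B#)
  read a, top B: go to q_3, push BY → (q_3, abbba, BY#)
  read a, top B: go to q_3, push YB → (q_3, bbba, YBY#)
  read b, top Y: go to q_3, push ε → (q_3, bba, BY#)
  read b, top B: go to q_3, push Y → (q_3, ba, YY#)
  read b, top Y: go to q_3, push ε → (q_3, a, Y#)
No transition for (q_3, a, top Y); M blocks with input a remaining.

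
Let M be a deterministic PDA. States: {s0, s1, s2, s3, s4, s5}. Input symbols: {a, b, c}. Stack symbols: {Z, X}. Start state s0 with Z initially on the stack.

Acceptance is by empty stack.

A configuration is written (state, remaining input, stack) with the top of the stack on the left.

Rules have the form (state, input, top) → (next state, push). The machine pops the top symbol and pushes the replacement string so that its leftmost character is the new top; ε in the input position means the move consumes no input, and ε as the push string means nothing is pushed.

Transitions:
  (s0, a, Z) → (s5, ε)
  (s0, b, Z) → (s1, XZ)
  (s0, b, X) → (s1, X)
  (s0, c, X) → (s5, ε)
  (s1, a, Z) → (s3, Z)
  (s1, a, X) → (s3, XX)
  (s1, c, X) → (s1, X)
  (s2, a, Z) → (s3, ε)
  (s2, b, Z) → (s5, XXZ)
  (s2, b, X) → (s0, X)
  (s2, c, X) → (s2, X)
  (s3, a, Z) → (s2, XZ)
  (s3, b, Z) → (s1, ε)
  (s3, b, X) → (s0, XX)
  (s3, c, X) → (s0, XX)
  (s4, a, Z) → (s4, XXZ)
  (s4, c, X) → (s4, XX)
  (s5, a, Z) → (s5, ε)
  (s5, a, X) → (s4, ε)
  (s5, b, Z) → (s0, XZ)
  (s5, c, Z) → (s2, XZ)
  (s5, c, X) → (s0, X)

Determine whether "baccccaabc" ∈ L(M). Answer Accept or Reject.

(s0, baccccaabc, Z)
  read b, top Z: go to s1, push XZ → (s1, accccaabc, XZ)
  read a, top X: go to s3, push XX → (s3, ccccaabc, XXZ)
  read c, top X: go to s0, push XX → (s0, cccaabc, XXXZ)
  read c, top X: go to s5, push ε → (s5, ccaabc, XXZ)
  read c, top X: go to s0, push X → (s0, caabc, XXZ)
  read c, top X: go to s5, push ε → (s5, aabc, XZ)
  read a, top X: go to s4, push ε → (s4, abc, Z)
  read a, top Z: go to s4, push XXZ → (s4, bc, XXZ)
No transition applies at (s4, bc, XXZ); input not fully consumed.

Reject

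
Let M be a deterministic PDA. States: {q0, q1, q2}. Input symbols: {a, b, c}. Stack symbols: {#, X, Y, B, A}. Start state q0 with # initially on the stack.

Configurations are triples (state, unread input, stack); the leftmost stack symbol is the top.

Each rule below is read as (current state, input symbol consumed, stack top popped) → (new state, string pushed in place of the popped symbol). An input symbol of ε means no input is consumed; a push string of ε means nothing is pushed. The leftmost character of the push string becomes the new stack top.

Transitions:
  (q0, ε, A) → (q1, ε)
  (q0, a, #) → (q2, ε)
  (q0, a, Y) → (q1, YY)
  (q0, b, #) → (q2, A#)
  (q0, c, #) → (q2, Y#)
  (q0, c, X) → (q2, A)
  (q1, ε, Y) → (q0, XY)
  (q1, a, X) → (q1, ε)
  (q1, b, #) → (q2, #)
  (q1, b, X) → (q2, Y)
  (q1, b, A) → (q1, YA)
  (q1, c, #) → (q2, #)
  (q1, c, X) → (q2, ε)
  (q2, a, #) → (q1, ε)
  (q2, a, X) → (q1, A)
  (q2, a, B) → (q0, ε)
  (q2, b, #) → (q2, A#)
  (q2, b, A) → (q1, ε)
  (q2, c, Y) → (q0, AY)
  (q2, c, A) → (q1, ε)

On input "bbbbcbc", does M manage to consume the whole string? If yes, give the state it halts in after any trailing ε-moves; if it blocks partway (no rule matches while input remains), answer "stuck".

(q0, bbbbcbc, #)
  read b, top #: go to q2, push A# → (q2, bbbcbc, A#)
  read b, top A: go to q1, push ε → (q1, bbcbc, #)
  read b, top #: go to q2, push # → (q2, bcbc, #)
  read b, top #: go to q2, push A# → (q2, cbc, A#)
  read c, top A: go to q1, push ε → (q1, bc, #)
  read b, top #: go to q2, push # → (q2, c, #)
No transition for (q2, c, top #); M blocks with input c remaining.

stuck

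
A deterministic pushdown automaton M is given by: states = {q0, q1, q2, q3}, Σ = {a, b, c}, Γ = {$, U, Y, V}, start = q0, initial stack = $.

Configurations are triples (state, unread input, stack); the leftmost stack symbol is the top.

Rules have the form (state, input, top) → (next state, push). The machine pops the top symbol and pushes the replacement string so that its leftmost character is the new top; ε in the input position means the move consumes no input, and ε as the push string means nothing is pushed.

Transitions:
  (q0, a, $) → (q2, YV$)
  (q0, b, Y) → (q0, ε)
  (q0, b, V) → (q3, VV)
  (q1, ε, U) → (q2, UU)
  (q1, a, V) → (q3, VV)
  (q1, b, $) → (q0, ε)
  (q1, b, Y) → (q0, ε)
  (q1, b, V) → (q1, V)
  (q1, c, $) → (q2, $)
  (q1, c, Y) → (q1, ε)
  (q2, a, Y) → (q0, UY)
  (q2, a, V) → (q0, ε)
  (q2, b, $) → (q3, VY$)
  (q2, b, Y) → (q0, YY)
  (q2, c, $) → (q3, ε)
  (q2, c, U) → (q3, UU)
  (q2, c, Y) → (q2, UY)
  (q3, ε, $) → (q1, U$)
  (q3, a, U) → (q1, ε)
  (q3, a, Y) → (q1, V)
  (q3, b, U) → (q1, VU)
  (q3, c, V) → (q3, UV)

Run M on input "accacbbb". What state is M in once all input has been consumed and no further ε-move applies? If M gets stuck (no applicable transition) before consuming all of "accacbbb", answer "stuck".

q1

(q0, accacbbb, $)
  read a, top $: go to q2, push YV$ → (q2, ccacbbb, YV$)
  read c, top Y: go to q2, push UY → (q2, cacbbb, UYV$)
  read c, top U: go to q3, push UU → (q3, acbbb, UUYV$)
  read a, top U: go to q1, push ε → (q1, cbbb, UYV$)
  ε-move, top U: go to q2, push UU → (q2, cbbb, UUYV$)
  read c, top U: go to q3, push UU → (q3, bbb, UUUYV$)
  read b, top U: go to q1, push VU → (q1, bb, VUUUYV$)
  read b, top V: go to q1, push V → (q1, b, VUUUYV$)
  read b, top V: go to q1, push V → (q1, ε, VUUUYV$)
All input consumed; M is in state q1.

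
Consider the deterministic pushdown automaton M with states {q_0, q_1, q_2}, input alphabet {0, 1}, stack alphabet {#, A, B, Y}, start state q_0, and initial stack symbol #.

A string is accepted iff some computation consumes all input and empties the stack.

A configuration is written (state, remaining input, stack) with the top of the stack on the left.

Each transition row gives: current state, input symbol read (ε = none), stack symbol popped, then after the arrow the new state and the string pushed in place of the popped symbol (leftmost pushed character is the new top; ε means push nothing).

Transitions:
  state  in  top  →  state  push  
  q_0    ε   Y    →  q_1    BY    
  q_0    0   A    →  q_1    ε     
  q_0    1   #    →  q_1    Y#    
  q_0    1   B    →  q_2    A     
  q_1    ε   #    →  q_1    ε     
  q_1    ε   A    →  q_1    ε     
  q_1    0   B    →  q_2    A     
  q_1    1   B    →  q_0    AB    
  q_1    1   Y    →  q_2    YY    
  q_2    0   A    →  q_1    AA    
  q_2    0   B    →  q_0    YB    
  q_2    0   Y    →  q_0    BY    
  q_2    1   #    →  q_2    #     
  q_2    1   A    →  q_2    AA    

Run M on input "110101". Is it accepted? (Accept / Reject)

(q_0, 110101, #) ⊢ (q_1, 10101, Y#) ⊢ (q_2, 0101, YY#) ⊢ (q_0, 101, BYY#) ⊢ (q_2, 01, AYY#) ⊢ (q_1, 1, AAYY#) ⊢ (q_1, 1, AYY#) ⊢ (q_1, 1, YY#) ⊢ (q_2, ε, YYY#)
All input consumed; stack is YYY#, not empty, and no further ε-move applies.

Reject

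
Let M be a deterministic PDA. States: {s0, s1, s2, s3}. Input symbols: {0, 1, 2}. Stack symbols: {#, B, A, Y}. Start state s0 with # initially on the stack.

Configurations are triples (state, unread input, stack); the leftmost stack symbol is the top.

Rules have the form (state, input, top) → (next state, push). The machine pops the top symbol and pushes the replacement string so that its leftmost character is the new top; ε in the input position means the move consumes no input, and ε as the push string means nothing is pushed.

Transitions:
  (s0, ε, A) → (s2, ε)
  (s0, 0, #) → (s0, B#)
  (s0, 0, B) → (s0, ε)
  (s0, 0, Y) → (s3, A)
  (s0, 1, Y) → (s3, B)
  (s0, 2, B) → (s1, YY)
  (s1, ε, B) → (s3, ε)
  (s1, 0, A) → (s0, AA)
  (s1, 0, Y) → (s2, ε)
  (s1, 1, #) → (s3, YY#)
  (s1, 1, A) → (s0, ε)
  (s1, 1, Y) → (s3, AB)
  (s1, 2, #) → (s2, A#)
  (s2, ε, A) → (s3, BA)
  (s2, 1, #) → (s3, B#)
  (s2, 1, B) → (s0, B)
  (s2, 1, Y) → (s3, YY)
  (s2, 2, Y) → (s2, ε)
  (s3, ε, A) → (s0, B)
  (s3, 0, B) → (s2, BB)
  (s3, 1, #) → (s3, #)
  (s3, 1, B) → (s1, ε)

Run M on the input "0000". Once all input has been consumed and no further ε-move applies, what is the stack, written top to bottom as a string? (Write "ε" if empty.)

#

(s0, 0000, #) ⊢ (s0, 000, B#) ⊢ (s0, 00, #) ⊢ (s0, 0, B#) ⊢ (s0, ε, #)
All input consumed in state s0 with stack #.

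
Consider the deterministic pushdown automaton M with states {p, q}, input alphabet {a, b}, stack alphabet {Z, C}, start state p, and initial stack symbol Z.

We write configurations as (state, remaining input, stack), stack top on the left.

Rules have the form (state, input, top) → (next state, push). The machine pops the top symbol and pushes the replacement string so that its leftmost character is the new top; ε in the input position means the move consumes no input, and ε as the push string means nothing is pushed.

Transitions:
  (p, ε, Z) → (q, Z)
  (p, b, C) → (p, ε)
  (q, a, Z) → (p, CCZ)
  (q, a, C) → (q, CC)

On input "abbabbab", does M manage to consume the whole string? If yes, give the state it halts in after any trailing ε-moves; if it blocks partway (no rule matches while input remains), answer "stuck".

p

(p, abbabbab, Z) ⊢ (q, abbabbab, Z) ⊢ (p, bbabbab, CCZ) ⊢ (p, babbab, CZ) ⊢ (p, abbab, Z) ⊢ (q, abbab, Z) ⊢ (p, bbab, CCZ) ⊢ (p, bab, CZ) ⊢ (p, ab, Z) ⊢ (q, ab, Z) ⊢ (p, b, CCZ) ⊢ (p, ε, CZ)
All input consumed; M is in state p.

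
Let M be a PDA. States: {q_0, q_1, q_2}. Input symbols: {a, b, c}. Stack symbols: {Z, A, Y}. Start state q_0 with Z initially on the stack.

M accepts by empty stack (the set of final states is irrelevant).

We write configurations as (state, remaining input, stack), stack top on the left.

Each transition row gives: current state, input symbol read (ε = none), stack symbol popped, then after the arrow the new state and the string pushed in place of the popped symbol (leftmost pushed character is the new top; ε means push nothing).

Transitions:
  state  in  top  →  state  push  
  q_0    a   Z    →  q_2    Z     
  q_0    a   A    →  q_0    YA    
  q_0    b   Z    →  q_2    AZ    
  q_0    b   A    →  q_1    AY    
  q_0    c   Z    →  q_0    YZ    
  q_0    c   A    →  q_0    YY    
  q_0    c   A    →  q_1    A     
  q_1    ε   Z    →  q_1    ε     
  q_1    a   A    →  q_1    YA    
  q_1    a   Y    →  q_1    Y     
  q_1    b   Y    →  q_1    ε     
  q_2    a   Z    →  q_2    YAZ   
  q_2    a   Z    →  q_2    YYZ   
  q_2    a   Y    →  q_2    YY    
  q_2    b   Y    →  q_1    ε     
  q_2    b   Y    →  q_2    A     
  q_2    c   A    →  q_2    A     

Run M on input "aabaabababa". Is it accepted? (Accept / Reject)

Reject

No computation consumes all input and empties the stack.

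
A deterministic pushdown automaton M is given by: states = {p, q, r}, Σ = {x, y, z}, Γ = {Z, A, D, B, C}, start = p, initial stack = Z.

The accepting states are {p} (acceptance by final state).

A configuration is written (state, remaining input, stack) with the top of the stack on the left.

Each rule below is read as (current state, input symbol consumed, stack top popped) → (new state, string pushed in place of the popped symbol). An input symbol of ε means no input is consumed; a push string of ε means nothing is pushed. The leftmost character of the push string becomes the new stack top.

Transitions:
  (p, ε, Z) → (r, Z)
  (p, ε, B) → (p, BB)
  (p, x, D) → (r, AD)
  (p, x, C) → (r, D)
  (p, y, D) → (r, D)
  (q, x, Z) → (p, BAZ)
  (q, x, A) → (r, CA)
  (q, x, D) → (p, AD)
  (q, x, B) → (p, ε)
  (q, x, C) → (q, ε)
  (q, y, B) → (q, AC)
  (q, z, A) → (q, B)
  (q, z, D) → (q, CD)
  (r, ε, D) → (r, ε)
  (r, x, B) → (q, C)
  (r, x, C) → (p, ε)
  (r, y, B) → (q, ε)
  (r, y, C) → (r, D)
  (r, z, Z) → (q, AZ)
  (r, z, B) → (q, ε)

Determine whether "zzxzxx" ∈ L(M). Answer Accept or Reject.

Accept

(p, zzxzxx, Z)
  ε-move, top Z: go to r, push Z → (r, zzxzxx, Z)
  read z, top Z: go to q, push AZ → (q, zxzxx, AZ)
  read z, top A: go to q, push B → (q, xzxx, BZ)
  read x, top B: go to p, push ε → (p, zxx, Z)
  ε-move, top Z: go to r, push Z → (r, zxx, Z)
  read z, top Z: go to q, push AZ → (q, xx, AZ)
  read x, top A: go to r, push CA → (r, x, CAZ)
  read x, top C: go to p, push ε → (p, ε, AZ)
All input consumed; state p ∈ F.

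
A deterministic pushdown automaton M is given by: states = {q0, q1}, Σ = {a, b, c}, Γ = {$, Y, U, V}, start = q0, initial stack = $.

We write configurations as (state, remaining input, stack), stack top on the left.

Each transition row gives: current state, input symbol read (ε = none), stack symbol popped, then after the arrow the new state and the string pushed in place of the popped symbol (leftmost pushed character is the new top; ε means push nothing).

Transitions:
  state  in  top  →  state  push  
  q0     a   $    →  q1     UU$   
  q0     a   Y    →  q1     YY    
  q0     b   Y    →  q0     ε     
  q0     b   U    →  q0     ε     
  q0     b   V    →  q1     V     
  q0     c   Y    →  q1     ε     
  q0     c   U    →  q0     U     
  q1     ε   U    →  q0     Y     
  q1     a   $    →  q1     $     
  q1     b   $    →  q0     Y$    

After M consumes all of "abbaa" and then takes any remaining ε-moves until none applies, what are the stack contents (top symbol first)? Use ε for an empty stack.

YYU$

(q0, abbaa, $)
  read a, top $: go to q1, push UU$ → (q1, bbaa, UU$)
  ε-move, top U: go to q0, push Y → (q0, bbaa, YU$)
  read b, top Y: go to q0, push ε → (q0, baa, U$)
  read b, top U: go to q0, push ε → (q0, aa, $)
  read a, top $: go to q1, push UU$ → (q1, a, UU$)
  ε-move, top U: go to q0, push Y → (q0, a, YU$)
  read a, top Y: go to q1, push YY → (q1, ε, YYU$)
All input consumed in state q1 with stack YYU$.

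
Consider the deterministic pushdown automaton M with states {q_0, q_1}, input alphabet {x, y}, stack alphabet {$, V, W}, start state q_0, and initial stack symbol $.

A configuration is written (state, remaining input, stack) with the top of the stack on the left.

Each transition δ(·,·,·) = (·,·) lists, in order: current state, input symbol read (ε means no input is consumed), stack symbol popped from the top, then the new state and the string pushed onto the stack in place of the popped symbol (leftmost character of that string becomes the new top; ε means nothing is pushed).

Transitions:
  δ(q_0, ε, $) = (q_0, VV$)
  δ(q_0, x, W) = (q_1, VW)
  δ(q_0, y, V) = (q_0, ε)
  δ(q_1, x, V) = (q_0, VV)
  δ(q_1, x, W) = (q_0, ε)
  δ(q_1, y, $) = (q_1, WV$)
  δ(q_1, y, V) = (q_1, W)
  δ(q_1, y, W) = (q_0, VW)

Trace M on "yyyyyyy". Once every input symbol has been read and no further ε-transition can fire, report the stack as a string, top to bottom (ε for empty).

V$

(q_0, yyyyyyy, $)
  ε-move, top $: go to q_0, push VV$ → (q_0, yyyyyyy, VV$)
  read y, top V: go to q_0, push ε → (q_0, yyyyyy, V$)
  read y, top V: go to q_0, push ε → (q_0, yyyyy, $)
  ε-move, top $: go to q_0, push VV$ → (q_0, yyyyy, VV$)
  read y, top V: go to q_0, push ε → (q_0, yyyy, V$)
  read y, top V: go to q_0, push ε → (q_0, yyy, $)
  ε-move, top $: go to q_0, push VV$ → (q_0, yyy, VV$)
  read y, top V: go to q_0, push ε → (q_0, yy, V$)
  read y, top V: go to q_0, push ε → (q_0, y, $)
  ε-move, top $: go to q_0, push VV$ → (q_0, y, VV$)
  read y, top V: go to q_0, push ε → (q_0, ε, V$)
All input consumed in state q_0 with stack V$.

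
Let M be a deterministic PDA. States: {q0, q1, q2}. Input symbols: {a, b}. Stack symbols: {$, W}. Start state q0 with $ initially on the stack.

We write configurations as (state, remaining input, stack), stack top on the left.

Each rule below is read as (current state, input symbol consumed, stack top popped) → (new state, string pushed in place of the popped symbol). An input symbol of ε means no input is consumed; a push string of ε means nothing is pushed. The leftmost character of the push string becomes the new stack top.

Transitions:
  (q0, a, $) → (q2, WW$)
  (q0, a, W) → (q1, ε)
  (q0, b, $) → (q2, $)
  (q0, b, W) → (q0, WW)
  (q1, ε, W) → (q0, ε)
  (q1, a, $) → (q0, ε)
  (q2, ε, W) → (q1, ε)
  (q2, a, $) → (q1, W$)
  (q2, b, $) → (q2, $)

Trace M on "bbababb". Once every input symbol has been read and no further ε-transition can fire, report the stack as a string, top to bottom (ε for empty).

(q0, bbababb, $)
  read b, top $: go to q2, push $ → (q2, bababb, $)
  read b, top $: go to q2, push $ → (q2, ababb, $)
  read a, top $: go to q1, push W$ → (q1, babb, W$)
  ε-move, top W: go to q0, push ε → (q0, babb, $)
  read b, top $: go to q2, push $ → (q2, abb, $)
  read a, top $: go to q1, push W$ → (q1, bb, W$)
  ε-move, top W: go to q0, push ε → (q0, bb, $)
  read b, top $: go to q2, push $ → (q2, b, $)
  read b, top $: go to q2, push $ → (q2, ε, $)
All input consumed in state q2 with stack $.

$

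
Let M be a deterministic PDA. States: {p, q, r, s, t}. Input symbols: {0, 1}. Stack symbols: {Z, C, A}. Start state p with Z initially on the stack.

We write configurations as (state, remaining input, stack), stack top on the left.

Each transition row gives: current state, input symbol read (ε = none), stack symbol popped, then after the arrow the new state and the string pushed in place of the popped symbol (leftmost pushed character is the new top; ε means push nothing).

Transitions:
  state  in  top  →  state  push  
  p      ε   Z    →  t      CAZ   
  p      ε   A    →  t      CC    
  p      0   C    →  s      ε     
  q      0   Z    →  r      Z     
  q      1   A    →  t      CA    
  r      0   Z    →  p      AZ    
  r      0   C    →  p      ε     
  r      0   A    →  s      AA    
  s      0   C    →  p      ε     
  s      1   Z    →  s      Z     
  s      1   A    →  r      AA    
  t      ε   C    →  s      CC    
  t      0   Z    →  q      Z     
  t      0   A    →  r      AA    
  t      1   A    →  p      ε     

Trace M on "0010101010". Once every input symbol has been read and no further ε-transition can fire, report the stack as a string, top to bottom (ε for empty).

AAAAAAAAAZ

(p, 0010101010, Z)
  ε-move, top Z: go to t, push CAZ → (t, 0010101010, CAZ)
  ε-move, top C: go to s, push CC → (s, 0010101010, CCAZ)
  read 0, top C: go to p, push ε → (p, 010101010, CAZ)
  read 0, top C: go to s, push ε → (s, 10101010, AZ)
  read 1, top A: go to r, push AA → (r, 0101010, AAZ)
  read 0, top A: go to s, push AA → (s, 101010, AAAZ)
  read 1, top A: go to r, push AA → (r, 01010, AAAAZ)
  read 0, top A: go to s, push AA → (s, 1010, AAAAAZ)
  read 1, top A: go to r, push AA → (r, 010, AAAAAAZ)
  read 0, top A: go to s, push AA → (s, 10, AAAAAAAZ)
  read 1, top A: go to r, push AA → (r, 0, AAAAAAAAZ)
  read 0, top A: go to s, push AA → (s, ε, AAAAAAAAAZ)
All input consumed in state s with stack AAAAAAAAAZ.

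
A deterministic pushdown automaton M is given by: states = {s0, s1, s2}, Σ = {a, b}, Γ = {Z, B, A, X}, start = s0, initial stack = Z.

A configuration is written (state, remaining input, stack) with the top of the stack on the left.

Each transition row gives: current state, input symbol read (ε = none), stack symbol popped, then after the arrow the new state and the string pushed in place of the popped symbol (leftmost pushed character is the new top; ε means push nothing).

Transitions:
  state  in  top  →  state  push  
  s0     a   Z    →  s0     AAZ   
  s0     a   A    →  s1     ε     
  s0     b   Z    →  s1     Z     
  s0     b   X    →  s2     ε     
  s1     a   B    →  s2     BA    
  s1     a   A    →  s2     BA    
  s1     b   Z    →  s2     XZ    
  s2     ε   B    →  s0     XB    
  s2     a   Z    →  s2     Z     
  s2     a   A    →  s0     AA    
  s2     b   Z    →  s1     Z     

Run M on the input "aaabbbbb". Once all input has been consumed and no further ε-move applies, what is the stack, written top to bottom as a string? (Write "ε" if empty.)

XBAZ

(s0, aaabbbbb, Z) ⊢ (s0, aabbbbb, AAZ) ⊢ (s1, abbbbb, AZ) ⊢ (s2, bbbbb, BAZ) ⊢ (s0, bbbbb, XBAZ) ⊢ (s2, bbbb, BAZ) ⊢ (s0, bbbb, XBAZ) ⊢ (s2, bbb, BAZ) ⊢ (s0, bbb, XBAZ) ⊢ (s2, bb, BAZ) ⊢ (s0, bb, XBAZ) ⊢ (s2, b, BAZ) ⊢ (s0, b, XBAZ) ⊢ (s2, ε, BAZ) ⊢ (s0, ε, XBAZ)
All input consumed in state s0 with stack XBAZ.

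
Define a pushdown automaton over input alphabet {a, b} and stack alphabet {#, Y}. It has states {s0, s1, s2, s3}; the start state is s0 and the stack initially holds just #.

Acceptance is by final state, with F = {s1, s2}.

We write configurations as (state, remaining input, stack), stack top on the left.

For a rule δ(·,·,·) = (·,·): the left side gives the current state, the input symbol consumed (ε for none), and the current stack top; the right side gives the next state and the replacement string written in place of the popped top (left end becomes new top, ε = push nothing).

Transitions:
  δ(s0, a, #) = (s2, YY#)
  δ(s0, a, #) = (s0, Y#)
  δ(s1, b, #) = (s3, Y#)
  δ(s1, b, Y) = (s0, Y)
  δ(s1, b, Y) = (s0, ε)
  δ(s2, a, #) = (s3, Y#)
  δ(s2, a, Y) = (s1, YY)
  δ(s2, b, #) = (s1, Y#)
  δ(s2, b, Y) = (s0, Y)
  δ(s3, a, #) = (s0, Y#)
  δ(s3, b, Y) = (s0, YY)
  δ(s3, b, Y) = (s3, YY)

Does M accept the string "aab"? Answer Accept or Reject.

No computation consumes all input and reaches a final state.

Reject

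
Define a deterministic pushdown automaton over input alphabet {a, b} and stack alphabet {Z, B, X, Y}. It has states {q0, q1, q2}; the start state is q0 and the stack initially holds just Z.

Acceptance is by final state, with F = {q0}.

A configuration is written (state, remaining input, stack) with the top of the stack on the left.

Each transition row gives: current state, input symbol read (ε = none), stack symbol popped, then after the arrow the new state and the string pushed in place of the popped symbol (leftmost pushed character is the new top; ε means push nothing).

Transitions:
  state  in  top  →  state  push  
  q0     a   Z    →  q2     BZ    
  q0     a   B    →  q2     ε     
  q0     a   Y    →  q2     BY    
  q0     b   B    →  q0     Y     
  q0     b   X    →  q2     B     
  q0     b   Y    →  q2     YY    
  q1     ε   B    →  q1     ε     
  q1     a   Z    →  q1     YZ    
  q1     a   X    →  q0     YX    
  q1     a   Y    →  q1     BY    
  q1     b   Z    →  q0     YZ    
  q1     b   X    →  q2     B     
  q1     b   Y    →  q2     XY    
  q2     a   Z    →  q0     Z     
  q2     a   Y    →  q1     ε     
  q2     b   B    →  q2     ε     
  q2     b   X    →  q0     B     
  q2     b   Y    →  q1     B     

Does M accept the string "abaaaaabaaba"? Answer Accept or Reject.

(q0, abaaaaabaaba, Z)
  read a, top Z: go to q2, push BZ → (q2, baaaaabaaba, BZ)
  read b, top B: go to q2, push ε → (q2, aaaaabaaba, Z)
  read a, top Z: go to q0, push Z → (q0, aaaabaaba, Z)
  read a, top Z: go to q2, push BZ → (q2, aaabaaba, BZ)
No transition applies at (q2, aaabaaba, BZ); input not fully consumed.

Reject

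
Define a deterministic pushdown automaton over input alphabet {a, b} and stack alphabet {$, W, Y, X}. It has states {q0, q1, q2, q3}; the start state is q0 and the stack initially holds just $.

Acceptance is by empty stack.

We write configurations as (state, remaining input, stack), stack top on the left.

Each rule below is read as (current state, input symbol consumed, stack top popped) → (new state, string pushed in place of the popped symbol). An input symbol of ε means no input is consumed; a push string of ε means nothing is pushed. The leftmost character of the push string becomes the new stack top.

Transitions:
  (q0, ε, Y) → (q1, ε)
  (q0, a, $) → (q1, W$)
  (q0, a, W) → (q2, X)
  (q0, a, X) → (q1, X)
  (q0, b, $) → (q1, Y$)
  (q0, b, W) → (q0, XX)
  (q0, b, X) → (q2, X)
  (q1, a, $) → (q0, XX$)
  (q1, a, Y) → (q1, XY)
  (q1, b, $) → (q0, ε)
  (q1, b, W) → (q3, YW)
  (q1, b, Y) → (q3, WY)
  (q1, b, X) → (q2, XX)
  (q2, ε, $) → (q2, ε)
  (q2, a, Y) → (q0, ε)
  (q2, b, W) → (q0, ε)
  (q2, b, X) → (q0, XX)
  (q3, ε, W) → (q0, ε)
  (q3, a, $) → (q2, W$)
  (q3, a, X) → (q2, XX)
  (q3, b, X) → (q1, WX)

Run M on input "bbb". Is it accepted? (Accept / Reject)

(q0, bbb, $)
  read b, top $: go to q1, push Y$ → (q1, bb, Y$)
  read b, top Y: go to q3, push WY → (q3, b, WY$)
  ε-move, top W: go to q0, push ε → (q0, b, Y$)
  ε-move, top Y: go to q1, push ε → (q1, b, $)
  read b, top $: go to q0, push ε → (q0, ε, ε)
All input consumed and the stack is empty.

Accept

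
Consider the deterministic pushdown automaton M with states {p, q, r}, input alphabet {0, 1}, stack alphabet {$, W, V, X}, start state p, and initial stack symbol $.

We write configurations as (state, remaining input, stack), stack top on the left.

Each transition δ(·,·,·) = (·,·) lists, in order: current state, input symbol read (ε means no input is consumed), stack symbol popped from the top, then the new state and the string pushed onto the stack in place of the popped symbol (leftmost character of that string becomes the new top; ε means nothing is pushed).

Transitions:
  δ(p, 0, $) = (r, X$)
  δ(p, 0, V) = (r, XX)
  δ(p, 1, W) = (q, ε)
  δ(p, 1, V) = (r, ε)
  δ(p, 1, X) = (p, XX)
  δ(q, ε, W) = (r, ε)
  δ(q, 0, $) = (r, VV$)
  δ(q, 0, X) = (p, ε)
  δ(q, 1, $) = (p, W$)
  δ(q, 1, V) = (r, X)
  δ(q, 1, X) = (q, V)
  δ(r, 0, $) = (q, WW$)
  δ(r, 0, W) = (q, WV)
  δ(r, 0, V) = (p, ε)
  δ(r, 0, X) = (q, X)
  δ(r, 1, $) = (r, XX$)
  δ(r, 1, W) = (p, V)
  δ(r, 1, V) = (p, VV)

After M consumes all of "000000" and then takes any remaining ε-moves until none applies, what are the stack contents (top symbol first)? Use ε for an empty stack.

(p, 000000, $)
  read 0, top $: go to r, push X$ → (r, 00000, X$)
  read 0, top X: go to q, push X → (q, 0000, X$)
  read 0, top X: go to p, push ε → (p, 000, $)
  read 0, top $: go to r, push X$ → (r, 00, X$)
  read 0, top X: go to q, push X → (q, 0, X$)
  read 0, top X: go to p, push ε → (p, ε, $)
All input consumed in state p with stack $.

$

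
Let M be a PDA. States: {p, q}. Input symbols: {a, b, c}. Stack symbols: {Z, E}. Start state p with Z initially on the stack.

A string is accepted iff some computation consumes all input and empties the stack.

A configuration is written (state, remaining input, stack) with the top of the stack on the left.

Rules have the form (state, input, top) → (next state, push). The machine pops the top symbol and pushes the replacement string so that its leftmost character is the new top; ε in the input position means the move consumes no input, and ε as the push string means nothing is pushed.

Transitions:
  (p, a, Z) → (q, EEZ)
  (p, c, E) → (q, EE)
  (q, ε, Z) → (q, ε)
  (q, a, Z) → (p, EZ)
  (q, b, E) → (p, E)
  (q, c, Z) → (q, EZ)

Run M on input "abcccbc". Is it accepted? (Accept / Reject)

No computation consumes all input and empties the stack.

Reject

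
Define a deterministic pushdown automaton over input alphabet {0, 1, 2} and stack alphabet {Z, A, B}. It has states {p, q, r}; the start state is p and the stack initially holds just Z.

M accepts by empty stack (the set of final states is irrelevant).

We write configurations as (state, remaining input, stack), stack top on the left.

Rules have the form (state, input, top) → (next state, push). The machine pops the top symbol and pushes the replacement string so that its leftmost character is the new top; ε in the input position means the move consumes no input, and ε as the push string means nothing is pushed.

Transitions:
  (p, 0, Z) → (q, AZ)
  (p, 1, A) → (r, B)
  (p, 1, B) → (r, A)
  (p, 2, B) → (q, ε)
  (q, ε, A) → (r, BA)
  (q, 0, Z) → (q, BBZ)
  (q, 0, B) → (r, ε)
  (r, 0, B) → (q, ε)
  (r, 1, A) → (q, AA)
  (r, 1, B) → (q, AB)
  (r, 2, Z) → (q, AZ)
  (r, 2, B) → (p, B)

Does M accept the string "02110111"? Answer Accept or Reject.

(p, 02110111, Z)
  read 0, top Z: go to q, push AZ → (q, 2110111, AZ)
  ε-move, top A: go to r, push BA → (r, 2110111, BAZ)
  read 2, top B: go to p, push B → (p, 110111, BAZ)
  read 1, top B: go to r, push A → (r, 10111, AAZ)
  read 1, top A: go to q, push AA → (q, 0111, AAAZ)
  ε-move, top A: go to r, push BA → (r, 0111, BAAAZ)
  read 0, top B: go to q, push ε → (q, 111, AAAZ)
  ε-move, top A: go to r, push BA → (r, 111, BAAAZ)
  read 1, top B: go to q, push AB → (q, 11, ABAAAZ)
  ε-move, top A: go to r, push BA → (r, 11, BABAAAZ)
  read 1, top B: go to q, push AB → (q, 1, ABABAAAZ)
  ε-move, top A: go to r, push BA → (r, 1, BABABAAAZ)
  read 1, top B: go to q, push AB → (q, ε, ABABABAAAZ)
  ε-move, top A: go to r, push BA → (r, ε, BABABABAAAZ)
All input consumed; stack is BABABABAAAZ, not empty, and no further ε-move applies.

Reject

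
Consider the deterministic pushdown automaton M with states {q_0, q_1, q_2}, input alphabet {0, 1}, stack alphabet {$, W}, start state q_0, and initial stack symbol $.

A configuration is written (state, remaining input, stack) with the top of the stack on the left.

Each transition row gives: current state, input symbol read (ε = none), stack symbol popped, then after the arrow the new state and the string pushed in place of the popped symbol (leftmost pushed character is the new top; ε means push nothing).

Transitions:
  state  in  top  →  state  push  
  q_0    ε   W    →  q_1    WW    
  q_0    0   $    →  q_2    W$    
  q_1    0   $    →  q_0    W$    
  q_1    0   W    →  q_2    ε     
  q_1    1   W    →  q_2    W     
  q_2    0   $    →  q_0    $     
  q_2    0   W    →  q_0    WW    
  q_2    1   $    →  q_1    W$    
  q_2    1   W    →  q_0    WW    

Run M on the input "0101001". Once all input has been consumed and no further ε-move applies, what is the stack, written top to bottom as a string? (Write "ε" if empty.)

(q_0, 0101001, $)
  read 0, top $: go to q_2, push W$ → (q_2, 101001, W$)
  read 1, top W: go to q_0, push WW → (q_0, 01001, WW$)
  ε-move, top W: go to q_1, push WW → (q_1, 01001, WWW$)
  read 0, top W: go to q_2, push ε → (q_2, 1001, WW$)
  read 1, top W: go to q_0, push WW → (q_0, 001, WWW$)
  ε-move, top W: go to q_1, push WW → (q_1, 001, WWWW$)
  read 0, top W: go to q_2, push ε → (q_2, 01, WWW$)
  read 0, top W: go to q_0, push WW → (q_0, 1, WWWW$)
  ε-move, top W: go to q_1, push WW → (q_1, 1, WWWWW$)
  read 1, top W: go to q_2, push W → (q_2, ε, WWWWW$)
All input consumed in state q_2 with stack WWWWW$.

WWWWW$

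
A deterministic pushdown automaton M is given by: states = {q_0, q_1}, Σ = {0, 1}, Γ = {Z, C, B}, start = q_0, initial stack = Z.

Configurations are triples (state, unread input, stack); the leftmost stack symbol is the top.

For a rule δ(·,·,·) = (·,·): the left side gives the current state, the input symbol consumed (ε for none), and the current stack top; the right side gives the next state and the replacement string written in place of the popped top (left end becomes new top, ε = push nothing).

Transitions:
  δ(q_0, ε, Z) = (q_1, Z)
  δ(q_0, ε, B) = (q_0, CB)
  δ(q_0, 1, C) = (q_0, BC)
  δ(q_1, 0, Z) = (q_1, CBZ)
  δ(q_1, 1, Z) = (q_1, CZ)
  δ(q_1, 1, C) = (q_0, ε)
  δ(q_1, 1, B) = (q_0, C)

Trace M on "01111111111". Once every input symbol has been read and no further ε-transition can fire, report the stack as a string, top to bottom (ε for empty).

CBCBCBCBCBCBCBCBCBCBZ

(q_0, 01111111111, Z)
  ε-move, top Z: go to q_1, push Z → (q_1, 01111111111, Z)
  read 0, top Z: go to q_1, push CBZ → (q_1, 1111111111, CBZ)
  read 1, top C: go to q_0, push ε → (q_0, 111111111, BZ)
  ε-move, top B: go to q_0, push CB → (q_0, 111111111, CBZ)
  read 1, top C: go to q_0, push BC → (q_0, 11111111, BCBZ)
  ε-move, top B: go to q_0, push CB → (q_0, 11111111, CBCBZ)
  read 1, top C: go to q_0, push BC → (q_0, 1111111, BCBCBZ)
  ε-move, top B: go to q_0, push CB → (q_0, 1111111, CBCBCBZ)
  read 1, top C: go to q_0, push BC → (q_0, 111111, BCBCBCBZ)
  ε-move, top B: go to q_0, push CB → (q_0, 111111, CBCBCBCBZ)
  read 1, top C: go to q_0, push BC → (q_0, 11111, BCBCBCBCBZ)
  ε-move, top B: go to q_0, push CB → (q_0, 11111, CBCBCBCBCBZ)
  read 1, top C: go to q_0, push BC → (q_0, 1111, BCBCBCBCBCBZ)
  ε-move, top B: go to q_0, push CB → (q_0, 1111, CBCBCBCBCBCBZ)
  read 1, top C: go to q_0, push BC → (q_0, 111, BCBCBCBCBCBCBZ)
  ε-move, top B: go to q_0, push CB → (q_0, 111, CBCBCBCBCBCBCBZ)
  read 1, top C: go to q_0, push BC → (q_0, 11, BCBCBCBCBCBCBCBZ)
  ε-move, top B: go to q_0, push CB → (q_0, 11, CBCBCBCBCBCBCBCBZ)
  read 1, top C: go to q_0, push BC → (q_0, 1, BCBCBCBCBCBCBCBCBZ)
  ε-move, top B: go to q_0, push CB → (q_0, 1, CBCBCBCBCBCBCBCBCBZ)
  read 1, top C: go to q_0, push BC → (q_0, ε, BCBCBCBCBCBCBCBCBCBZ)
  ε-move, top B: go to q_0, push CB → (q_0, ε, CBCBCBCBCBCBCBCBCBCBZ)
All input consumed in state q_0 with stack CBCBCBCBCBCBCBCBCBCBZ.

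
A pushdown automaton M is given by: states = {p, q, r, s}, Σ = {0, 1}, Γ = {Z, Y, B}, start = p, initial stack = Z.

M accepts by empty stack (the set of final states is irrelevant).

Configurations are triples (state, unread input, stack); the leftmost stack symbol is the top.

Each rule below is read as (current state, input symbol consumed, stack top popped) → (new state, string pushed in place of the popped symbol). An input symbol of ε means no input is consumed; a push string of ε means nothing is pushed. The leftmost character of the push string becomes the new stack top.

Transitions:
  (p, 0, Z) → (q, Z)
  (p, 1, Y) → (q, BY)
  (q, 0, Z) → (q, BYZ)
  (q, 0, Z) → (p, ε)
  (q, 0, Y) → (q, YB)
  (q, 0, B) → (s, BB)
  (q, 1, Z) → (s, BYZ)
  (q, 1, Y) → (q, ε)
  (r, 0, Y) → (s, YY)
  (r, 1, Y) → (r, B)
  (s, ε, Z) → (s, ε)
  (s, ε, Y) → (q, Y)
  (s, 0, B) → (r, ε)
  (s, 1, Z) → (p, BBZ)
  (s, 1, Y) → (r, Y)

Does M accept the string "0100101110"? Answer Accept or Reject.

One accepting computation: (p, 0100101110, Z) ⊢ (q, 100101110, Z) ⊢ (s, 00101110, BYZ) ⊢ (r, 0101110, YZ) ⊢ (s, 101110, YYZ) ⊢ (r, 01110, YYZ) ⊢ (s, 1110, YYYZ) ⊢ (q, 1110, YYYZ) ⊢ (q, 110, YYZ) ⊢ (q, 10, YZ) ⊢ (q, 0, Z) ⊢ (p, ε, ε)
All input consumed and the stack is empty.

Accept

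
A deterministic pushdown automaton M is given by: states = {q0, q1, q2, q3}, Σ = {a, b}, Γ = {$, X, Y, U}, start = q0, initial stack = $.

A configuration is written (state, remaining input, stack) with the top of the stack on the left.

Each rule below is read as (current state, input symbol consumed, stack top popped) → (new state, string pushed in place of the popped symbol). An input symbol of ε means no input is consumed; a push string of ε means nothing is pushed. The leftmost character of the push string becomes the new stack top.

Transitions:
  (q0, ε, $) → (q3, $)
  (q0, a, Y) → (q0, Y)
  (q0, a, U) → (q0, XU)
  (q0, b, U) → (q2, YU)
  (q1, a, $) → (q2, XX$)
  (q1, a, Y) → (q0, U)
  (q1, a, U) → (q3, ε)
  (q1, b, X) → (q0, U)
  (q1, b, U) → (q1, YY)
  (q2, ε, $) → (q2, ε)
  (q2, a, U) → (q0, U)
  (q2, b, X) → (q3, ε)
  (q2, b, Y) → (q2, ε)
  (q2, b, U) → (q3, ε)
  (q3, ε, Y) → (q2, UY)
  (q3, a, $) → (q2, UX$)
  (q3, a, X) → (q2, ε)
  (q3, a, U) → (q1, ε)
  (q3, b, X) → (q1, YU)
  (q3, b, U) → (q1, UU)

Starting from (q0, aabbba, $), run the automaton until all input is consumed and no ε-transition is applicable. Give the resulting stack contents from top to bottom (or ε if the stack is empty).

ε

(q0, aabbba, $)
  ε-move, top $: go to q3, push $ → (q3, aabbba, $)
  read a, top $: go to q2, push UX$ → (q2, abbba, UX$)
  read a, top U: go to q0, push U → (q0, bbba, UX$)
  read b, top U: go to q2, push YU → (q2, bba, YUX$)
  read b, top Y: go to q2, push ε → (q2, ba, UX$)
  read b, top U: go to q3, push ε → (q3, a, X$)
  read a, top X: go to q2, push ε → (q2, ε, $)
  ε-move, top $: go to q2, push ε → (q2, ε, ε)
All input consumed in state q2 with stack ε.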